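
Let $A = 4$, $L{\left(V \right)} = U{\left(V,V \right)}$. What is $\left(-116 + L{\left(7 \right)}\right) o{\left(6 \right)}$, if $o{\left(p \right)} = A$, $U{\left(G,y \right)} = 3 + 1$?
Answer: $-448$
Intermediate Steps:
$U{\left(G,y \right)} = 4$
$L{\left(V \right)} = 4$
$o{\left(p \right)} = 4$
$\left(-116 + L{\left(7 \right)}\right) o{\left(6 \right)} = \left(-116 + 4\right) 4 = \left(-112\right) 4 = -448$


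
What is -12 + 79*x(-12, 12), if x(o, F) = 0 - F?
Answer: -960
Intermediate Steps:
x(o, F) = -F
-12 + 79*x(-12, 12) = -12 + 79*(-1*12) = -12 + 79*(-12) = -12 - 948 = -960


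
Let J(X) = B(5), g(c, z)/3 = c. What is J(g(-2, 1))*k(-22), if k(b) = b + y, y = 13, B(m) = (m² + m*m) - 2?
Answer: -432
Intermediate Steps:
B(m) = -2 + 2*m² (B(m) = (m² + m²) - 2 = 2*m² - 2 = -2 + 2*m²)
g(c, z) = 3*c
J(X) = 48 (J(X) = -2 + 2*5² = -2 + 2*25 = -2 + 50 = 48)
k(b) = 13 + b (k(b) = b + 13 = 13 + b)
J(g(-2, 1))*k(-22) = 48*(13 - 22) = 48*(-9) = -432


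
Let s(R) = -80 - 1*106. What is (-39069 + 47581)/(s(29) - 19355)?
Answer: -8512/19541 ≈ -0.43560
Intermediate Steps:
s(R) = -186 (s(R) = -80 - 106 = -186)
(-39069 + 47581)/(s(29) - 19355) = (-39069 + 47581)/(-186 - 19355) = 8512/(-19541) = 8512*(-1/19541) = -8512/19541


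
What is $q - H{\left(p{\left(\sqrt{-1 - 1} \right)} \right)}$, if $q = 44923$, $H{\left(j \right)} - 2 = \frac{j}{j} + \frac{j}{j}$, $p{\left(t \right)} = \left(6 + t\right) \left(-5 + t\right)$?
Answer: $44919$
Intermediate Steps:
$p{\left(t \right)} = \left(-5 + t\right) \left(6 + t\right)$
$H{\left(j \right)} = 4$ ($H{\left(j \right)} = 2 + \left(\frac{j}{j} + \frac{j}{j}\right) = 2 + \left(1 + 1\right) = 2 + 2 = 4$)
$q - H{\left(p{\left(\sqrt{-1 - 1} \right)} \right)} = 44923 - 4 = 44919$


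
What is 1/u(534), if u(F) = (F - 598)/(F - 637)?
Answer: 103/64 ≈ 1.6094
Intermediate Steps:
u(F) = (-598 + F)/(-637 + F)
1/u(534) = 1/((-598 + 534)/(-637 + 534)) = 1/(-64/(-103)) = 1/(-1/103*(-64)) = 1/(64/103) = 103/64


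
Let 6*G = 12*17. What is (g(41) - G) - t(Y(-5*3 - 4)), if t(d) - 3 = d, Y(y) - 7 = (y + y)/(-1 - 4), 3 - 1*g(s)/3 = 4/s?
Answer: -8793/205 ≈ -42.893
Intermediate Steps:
g(s) = 9 - 12/s
Y(y) = 7 - 2*y/5 (Y(y) = 7 + (y + y)/(-1 - 4) = 7 + (2*y)/(-5) = 7 + (2*y)*(-⅕) = 7 - 2*y/5)
G = 34 (G = (12*17)/6 = (⅙)*204 = 34)
t(d) = 3 + d
(g(41) - G) - t(Y(-5*3 - 4)) = ((9 - 12/41) - 1*34) - (3 + (7 - 2*(-5*3 - 4)/5)) = ((9 - 12*1/41) - 34) - (3 + (7 - 2*(-15 - 4)/5)) = ((9 - 12/41) - 34) - (3 + (7 - ⅖*(-19))) = (357/41 - 34) - (3 + (7 + 38/5)) = -1037/41 - (3 + 73/5) = -1037/41 - 1*88/5 = -1037/41 - 88/5 = -8793/205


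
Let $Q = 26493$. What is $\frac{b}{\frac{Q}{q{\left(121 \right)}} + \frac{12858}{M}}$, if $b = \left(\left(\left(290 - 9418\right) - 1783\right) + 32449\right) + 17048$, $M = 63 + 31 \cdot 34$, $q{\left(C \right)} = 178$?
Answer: $\frac{2557300012}{10627135} \approx 240.64$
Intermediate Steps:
$M = 1117$ ($M = 63 + 1054 = 1117$)
$b = 38586$ ($b = \left(\left(-9128 - 1783\right) + 32449\right) + 17048 = \left(-10911 + 32449\right) + 17048 = 21538 + 17048 = 38586$)
$\frac{b}{\frac{Q}{q{\left(121 \right)}} + \frac{12858}{M}} = \frac{38586}{\frac{26493}{178} + \frac{12858}{1117}} = \frac{38586}{\frac{31881405}{198826}} = 38586 \cdot \frac{198826}{31881405} = \frac{2557300012}{10627135}$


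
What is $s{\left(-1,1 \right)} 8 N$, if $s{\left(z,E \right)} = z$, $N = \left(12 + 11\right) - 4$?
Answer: $-152$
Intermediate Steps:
$N = 19$ ($N = 23 - 4 = 19$)
$s{\left(-1,1 \right)} 8 N = \left(-1\right) 8 \cdot 19 = \left(-8\right) 19 = -152$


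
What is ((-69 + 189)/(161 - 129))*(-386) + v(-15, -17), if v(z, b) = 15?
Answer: -2865/2 ≈ -1432.5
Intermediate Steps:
((-69 + 189)/(161 - 129))*(-386) + v(-15, -17) = ((-69 + 189)/(161 - 129))*(-386) + 15 = (120/32)*(-386) + 15 = (120*(1/32))*(-386) + 15 = (15/4)*(-386) + 15 = -2895/2 + 15 = -2865/2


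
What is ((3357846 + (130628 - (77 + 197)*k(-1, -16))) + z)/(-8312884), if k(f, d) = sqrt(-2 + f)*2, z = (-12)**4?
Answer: -1754605/4156442 + 137*I*sqrt(3)/2078221 ≈ -0.42214 + 0.00011418*I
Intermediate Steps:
z = 20736
k(f, d) = 2*sqrt(-2 + f)
((3357846 + (130628 - (77 + 197)*k(-1, -16))) + z)/(-8312884) = ((3357846 + (130628 - (77 + 197)*2*sqrt(-2 - 1))) + 20736)/(-8312884) = ((3357846 + (130628 - 274*2*sqrt(-3))) + 20736)*(-1/8312884) = ((3357846 + (130628 - 274*2*(I*sqrt(3)))) + 20736)*(-1/8312884) = ((3357846 + (130628 - 274*2*I*sqrt(3))) + 20736)*(-1/8312884) = ((3357846 + (130628 - 548*I*sqrt(3))) + 20736)*(-1/8312884) = ((3488474 - 548*I*sqrt(3)) + 20736)*(-1/8312884) = (3509210 - 548*I*sqrt(3))*(-1/8312884) = -1754605/4156442 + 137*I*sqrt(3)/2078221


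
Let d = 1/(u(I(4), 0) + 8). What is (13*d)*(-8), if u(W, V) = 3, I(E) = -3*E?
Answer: -104/11 ≈ -9.4545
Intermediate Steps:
d = 1/11 (d = 1/(3 + 8) = 1/11 ≈ 0.090909)
(13*d)*(-8) = (13*(1/11))*(-8) = (13/11)*(-8) = -104/11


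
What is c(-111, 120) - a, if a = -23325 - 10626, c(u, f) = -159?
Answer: 33792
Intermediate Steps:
a = -33951
c(-111, 120) - a = -159 - 1*(-33951) = -159 + 33951 = 33792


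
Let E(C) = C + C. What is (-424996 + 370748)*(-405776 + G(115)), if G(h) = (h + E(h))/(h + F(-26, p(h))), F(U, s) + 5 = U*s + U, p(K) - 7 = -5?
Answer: 88047806347/4 ≈ 2.2012e+10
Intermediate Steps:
p(K) = 2 (p(K) = 7 - 5 = 2)
E(C) = 2*C
F(U, s) = -5 + U + U*s (F(U, s) = -5 + (U*s + U) = -5 + (U + U*s) = -5 + U + U*s)
G(h) = 3*h/(-83 + h) (G(h) = (h + 2*h)/(h + (-5 - 26 - 26*2)) = (3*h)/(h + (-5 - 26 - 52)) = (3*h)/(h - 83) = (3*h)/(-83 + h) = 3*h/(-83 + h))
(-424996 + 370748)*(-405776 + G(115)) = (-424996 + 370748)*(-405776 + 3*115/(-83 + 115)) = -54248*(-405776 + 3*115/32) = -54248*(-405776 + 3*115*(1/32)) = -54248*(-405776 + 345/32) = -54248*(-12984487/32) = 88047806347/4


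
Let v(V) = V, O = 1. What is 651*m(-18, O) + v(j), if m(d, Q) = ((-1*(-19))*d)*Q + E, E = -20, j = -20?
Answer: -235682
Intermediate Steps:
m(d, Q) = -20 + 19*Q*d (m(d, Q) = ((-1*(-19))*d)*Q - 20 = (19*d)*Q - 20 = 19*Q*d - 20 = -20 + 19*Q*d)
651*m(-18, O) + v(j) = 651*(-20 + 19*1*(-18)) - 20 = 651*(-20 - 342) - 20 = 651*(-362) - 20 = -235662 - 20 = -235682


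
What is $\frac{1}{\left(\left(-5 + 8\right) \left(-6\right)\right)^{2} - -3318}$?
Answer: $\frac{1}{3642} \approx 0.00027457$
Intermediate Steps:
$\frac{1}{\left(\left(-5 + 8\right) \left(-6\right)\right)^{2} - -3318} = \frac{1}{\left(3 \left(-6\right)\right)^{2} + 3318} = \frac{1}{\left(-18\right)^{2} + 3318} = \frac{1}{324 + 3318} = \frac{1}{3642}$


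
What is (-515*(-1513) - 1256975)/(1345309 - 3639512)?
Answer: 477780/2294203 ≈ 0.20826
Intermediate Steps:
(-515*(-1513) - 1256975)/(1345309 - 3639512) = (779195 - 1256975)/(-2294203) = -477780*(-1/2294203) = 477780/2294203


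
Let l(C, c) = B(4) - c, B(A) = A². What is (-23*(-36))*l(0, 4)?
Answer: 9936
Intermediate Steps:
l(C, c) = 16 - c (l(C, c) = 4² - c = 16 - c)
(-23*(-36))*l(0, 4) = (-23*(-36))*(16 - 1*4) = 828*(16 - 4) = 828*12 = 9936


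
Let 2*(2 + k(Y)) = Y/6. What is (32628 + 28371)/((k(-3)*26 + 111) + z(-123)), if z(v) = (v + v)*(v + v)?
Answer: 40666/40379 ≈ 1.0071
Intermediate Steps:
k(Y) = -2 + Y/12 (k(Y) = -2 + (Y/6)/2 = -2 + Y/12)
z(v) = 4*v² (z(v) = (2*v)*(2*v) = 4*v²)
(32628 + 28371)/((k(-3)*26 + 111) + z(-123)) = (32628 + 28371)/(((-2 + (1/12)*(-3))*26 + 111) + 4*(-123)²) = 60999/(((-2 - ¼)*26 + 111) + 4*15129) = 60999/((-9/4*26 + 111) + 60516) = 60999/((-117/2 + 111) + 60516) = 60999/(105/2 + 60516) = 60999/(121137/2) = 60999*(2/121137) = 40666/40379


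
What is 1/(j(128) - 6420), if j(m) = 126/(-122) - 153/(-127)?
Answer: -7747/49734408 ≈ -0.00015577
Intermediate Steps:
j(m) = 1332/7747 (j(m) = 126*(-1/122) - 153*(-1/127) = -63/61 + 153/127 = 1332/7747)
1/(j(128) - 6420) = 1/(1332/7747 - 6420) = 1/(-49734408/7747) = -7747/49734408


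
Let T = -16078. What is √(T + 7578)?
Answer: 10*I*√85 ≈ 92.195*I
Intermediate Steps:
√(T + 7578) = √(-16078 + 7578) = √(-8500) = 10*I*√85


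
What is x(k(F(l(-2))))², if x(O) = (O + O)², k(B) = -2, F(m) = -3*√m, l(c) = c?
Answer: 256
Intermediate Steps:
x(O) = 4*O² (x(O) = (2*O)² = 4*O²)
x(k(F(l(-2))))² = (4*(-2)²)² = (4*4)² = 16² = 256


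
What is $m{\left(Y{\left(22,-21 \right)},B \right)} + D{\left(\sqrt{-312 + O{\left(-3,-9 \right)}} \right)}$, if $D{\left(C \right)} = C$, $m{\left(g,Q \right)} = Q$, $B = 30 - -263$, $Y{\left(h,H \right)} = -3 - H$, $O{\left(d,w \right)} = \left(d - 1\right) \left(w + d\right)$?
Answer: $293 + 2 i \sqrt{66} \approx 293.0 + 16.248 i$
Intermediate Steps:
$O{\left(d,w \right)} = \left(-1 + d\right) \left(d + w\right)$
$B = 293$ ($B = 30 + 263 = 293$)
$m{\left(Y{\left(22,-21 \right)},B \right)} + D{\left(\sqrt{-312 + O{\left(-3,-9 \right)}} \right)} = 293 + \sqrt{-312 - \left(-39 - 9\right)} = 293 + \sqrt{-312 + \left(9 + 3 + 9 + 27\right)} = 293 + \sqrt{-312 + 48} = 293 + \sqrt{-264} = 293 + 2 i \sqrt{66}$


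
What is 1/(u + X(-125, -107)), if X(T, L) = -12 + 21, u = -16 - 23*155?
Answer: -1/3572 ≈ -0.00027996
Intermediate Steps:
u = -3581 (u = -16 - 3565 = -3581)
X(T, L) = 9
1/(u + X(-125, -107)) = 1/(-3581 + 9) = 1/(-3572) = -1/3572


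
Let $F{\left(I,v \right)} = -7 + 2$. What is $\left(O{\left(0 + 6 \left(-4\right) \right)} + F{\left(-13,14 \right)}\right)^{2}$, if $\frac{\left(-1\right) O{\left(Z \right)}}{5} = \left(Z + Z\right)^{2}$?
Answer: $132825625$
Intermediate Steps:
$F{\left(I,v \right)} = -5$
$O{\left(Z \right)} = - 20 Z^{2}$ ($O{\left(Z \right)} = - 5 \left(Z + Z\right)^{2} = - 5 \left(2 Z\right)^{2} = - 5 \cdot 4 Z^{2} = - 20 Z^{2}$)
$\left(O{\left(0 + 6 \left(-4\right) \right)} + F{\left(-13,14 \right)}\right)^{2} = \left(- 20 \left(0 + 6 \left(-4\right)\right)^{2} - 5\right)^{2} = \left(- 20 \left(0 - 24\right)^{2} - 5\right)^{2} = \left(- 20 \left(-24\right)^{2} - 5\right)^{2} = \left(\left(-20\right) 576 - 5\right)^{2} = \left(-11520 - 5\right)^{2} = \left(-11525\right)^{2} = 132825625$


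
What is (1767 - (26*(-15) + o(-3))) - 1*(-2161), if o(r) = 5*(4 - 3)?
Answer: 4313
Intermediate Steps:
o(r) = 5 (o(r) = 5*1 = 5)
(1767 - (26*(-15) + o(-3))) - 1*(-2161) = (1767 - (26*(-15) + 5)) - 1*(-2161) = (1767 - (-390 + 5)) + 2161 = (1767 - 1*(-385)) + 2161 = (1767 + 385) + 2161 = 2152 + 2161 = 4313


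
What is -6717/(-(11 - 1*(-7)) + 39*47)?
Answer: -2239/605 ≈ -3.7008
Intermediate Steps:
-6717/(-(11 - 1*(-7)) + 39*47) = -6717/(-(11 + 7) + 1833) = -6717/(-1*18 + 1833) = -6717/(-18 + 1833) = -6717/1815 = -6717*1/1815 = -2239/605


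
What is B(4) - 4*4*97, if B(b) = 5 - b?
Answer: -1551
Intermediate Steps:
B(4) - 4*4*97 = (5 - 1*4) - 4*4*97 = (5 - 4) - 16*97 = 1 - 1552 = -1551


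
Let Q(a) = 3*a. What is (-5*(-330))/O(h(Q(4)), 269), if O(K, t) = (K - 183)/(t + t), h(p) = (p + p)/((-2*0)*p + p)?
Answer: -887700/181 ≈ -4904.4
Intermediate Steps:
h(p) = 2 (h(p) = (2*p)/(0*p + p) = (2*p)/(0 + p) = (2*p)/p = 2)
O(K, t) = (-183 + K)/(2*t) (O(K, t) = (-183 + K)/((2*t)) = (-183 + K)*(1/(2*t)) = (-183 + K)/(2*t))
(-5*(-330))/O(h(Q(4)), 269) = (-5*(-330))/(((1/2)*(-183 + 2)/269)) = 1650/(((1/2)*(1/269)*(-181))) = 1650/(-181/538) = 1650*(-538/181) = -887700/181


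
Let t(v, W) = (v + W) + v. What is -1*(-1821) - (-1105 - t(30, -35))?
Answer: 2951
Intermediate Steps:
t(v, W) = W + 2*v (t(v, W) = (W + v) + v = W + 2*v)
-1*(-1821) - (-1105 - t(30, -35)) = -1*(-1821) - (-1105 - (-35 + 2*30)) = 1821 - (-1105 - (-35 + 60)) = 1821 - (-1105 - 1*25) = 1821 - (-1105 - 25) = 1821 - 1*(-1130) = 1821 + 1130 = 2951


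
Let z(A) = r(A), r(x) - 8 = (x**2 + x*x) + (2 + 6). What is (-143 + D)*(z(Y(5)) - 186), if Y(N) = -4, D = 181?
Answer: -5244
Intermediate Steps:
r(x) = 16 + 2*x**2 (r(x) = 8 + ((x**2 + x*x) + (2 + 6)) = 8 + ((x**2 + x**2) + 8) = 8 + (2*x**2 + 8) = 8 + (8 + 2*x**2) = 16 + 2*x**2)
z(A) = 16 + 2*A**2
(-143 + D)*(z(Y(5)) - 186) = (-143 + 181)*((16 + 2*(-4)**2) - 186) = 38*((16 + 2*16) - 186) = 38*((16 + 32) - 186) = 38*(48 - 186) = 38*(-138) = -5244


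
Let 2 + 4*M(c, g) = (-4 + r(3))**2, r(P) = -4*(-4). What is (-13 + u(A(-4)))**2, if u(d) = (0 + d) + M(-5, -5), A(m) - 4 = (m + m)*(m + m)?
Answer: 32761/4 ≈ 8190.3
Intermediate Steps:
A(m) = 4 + 4*m**2 (A(m) = 4 + (m + m)*(m + m) = 4 + (2*m)*(2*m) = 4 + 4*m**2)
r(P) = 16
M(c, g) = 71/2 (M(c, g) = -1/2 + (-4 + 16)**2/4 = -1/2 + (1/4)*12**2 = -1/2 + (1/4)*144 = -1/2 + 36 = 71/2)
u(d) = 71/2 + d (u(d) = (0 + d) + 71/2 = d + 71/2 = 71/2 + d)
(-13 + u(A(-4)))**2 = (-13 + (71/2 + (4 + 4*(-4)**2)))**2 = (-13 + (71/2 + (4 + 4*16)))**2 = (-13 + (71/2 + (4 + 64)))**2 = (-13 + (71/2 + 68))**2 = (-13 + 207/2)**2 = (181/2)**2 = 32761/4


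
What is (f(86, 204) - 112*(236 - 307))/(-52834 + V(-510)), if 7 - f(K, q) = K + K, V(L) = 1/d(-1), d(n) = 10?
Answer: -77870/528339 ≈ -0.14739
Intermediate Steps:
V(L) = ⅒ (V(L) = 1/10 = ⅒)
f(K, q) = 7 - 2*K (f(K, q) = 7 - (K + K) = 7 - 2*K)
(f(86, 204) - 112*(236 - 307))/(-52834 + V(-510)) = ((7 - 2*86) - 112*(236 - 307))/(-52834 + ⅒) = ((7 - 172) - 112*(-71))/(-528339/10) = (-165 + 7952)*(-10/528339) = 7787*(-10/528339) = -77870/528339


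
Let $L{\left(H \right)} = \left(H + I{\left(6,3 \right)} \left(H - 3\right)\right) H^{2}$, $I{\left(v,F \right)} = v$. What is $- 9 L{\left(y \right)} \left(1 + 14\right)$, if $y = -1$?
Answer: $3375$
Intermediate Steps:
$L{\left(H \right)} = H^{2} \left(-18 + 7 H\right)$ ($L{\left(H \right)} = \left(H + 6 \left(H - 3\right)\right) H^{2} = \left(H + 6 \left(-3 + H\right)\right) H^{2} = \left(H + \left(-18 + 6 H\right)\right) H^{2} = \left(-18 + 7 H\right) H^{2} = H^{2} \left(-18 + 7 H\right)$)
$- 9 L{\left(y \right)} \left(1 + 14\right) = - 9 \left(-1\right)^{2} \left(-18 + 7 \left(-1\right)\right) \left(1 + 14\right) = - 9 \cdot 1 \left(-18 - 7\right) 15 = - 9 \cdot 1 \left(-25\right) 15 = \left(-9\right) \left(-25\right) 15 = 225 \cdot 15 = 3375$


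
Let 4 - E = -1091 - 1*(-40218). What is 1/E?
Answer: -1/39123 ≈ -2.5560e-5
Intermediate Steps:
E = -39123 (E = 4 - (-1091 - 1*(-40218)) = 4 - (-1091 + 40218) = 4 - 1*39127 = 4 - 39127 = -39123)
1/E = 1/(-39123) = -1/39123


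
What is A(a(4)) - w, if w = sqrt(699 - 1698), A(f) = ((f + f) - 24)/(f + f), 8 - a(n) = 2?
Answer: -1 - 3*I*sqrt(111) ≈ -1.0 - 31.607*I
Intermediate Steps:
a(n) = 6 (a(n) = 8 - 1*2 = 8 - 2 = 6)
A(f) = (-24 + 2*f)/(2*f) (A(f) = (2*f - 24)/((2*f)) = (-24 + 2*f)*(1/(2*f)) = (-24 + 2*f)/(2*f))
w = 3*I*sqrt(111) (w = sqrt(-999) = 3*I*sqrt(111) ≈ 31.607*I)
A(a(4)) - w = (-12 + 6)/6 - 3*I*sqrt(111) = (1/6)*(-6) - 3*I*sqrt(111) = -1 - 3*I*sqrt(111)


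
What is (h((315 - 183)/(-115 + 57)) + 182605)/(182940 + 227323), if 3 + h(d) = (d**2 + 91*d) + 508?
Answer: 153825692/345031183 ≈ 0.44583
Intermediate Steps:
h(d) = 505 + d**2 + 91*d (h(d) = -3 + ((d**2 + 91*d) + 508) = -3 + (508 + d**2 + 91*d) = 505 + d**2 + 91*d)
(h((315 - 183)/(-115 + 57)) + 182605)/(182940 + 227323) = ((505 + ((315 - 183)/(-115 + 57))**2 + 91*((315 - 183)/(-115 + 57))) + 182605)/(182940 + 227323) = ((505 + (132/(-58))**2 + 91*(132/(-58))) + 182605)/410263 = ((505 + (132*(-1/58))**2 + 91*(132*(-1/58))) + 182605)*(1/410263) = ((505 + (-66/29)**2 + 91*(-66/29)) + 182605)*(1/410263) = ((505 + 4356/841 - 6006/29) + 182605)*(1/410263) = (254887/841 + 182605)*(1/410263) = (153825692/841)*(1/410263) = 153825692/345031183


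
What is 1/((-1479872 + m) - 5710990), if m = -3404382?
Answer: -1/10595244 ≈ -9.4382e-8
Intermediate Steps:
1/((-1479872 + m) - 5710990) = 1/((-1479872 - 3404382) - 5710990) = 1/(-4884254 - 5710990) = 1/(-10595244) = -1/10595244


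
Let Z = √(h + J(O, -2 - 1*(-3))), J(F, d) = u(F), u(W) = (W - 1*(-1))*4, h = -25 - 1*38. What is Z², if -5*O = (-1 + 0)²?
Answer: -299/5 ≈ -59.800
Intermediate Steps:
h = -63 (h = -25 - 38 = -63)
u(W) = 4 + 4*W (u(W) = (W + 1)*4 = (1 + W)*4 = 4 + 4*W)
O = -⅕ (O = -(-1 + 0)²/5 = -⅕*(-1)² = -⅕*1 = -⅕ ≈ -0.20000)
J(F, d) = 4 + 4*F
Z = I*√1495/5 (Z = √(-63 + (4 + 4*(-⅕))) = √(-63 + (4 - ⅘)) = √(-63 + 16/5) = √(-299/5) = I*√1495/5 ≈ 7.733*I)
Z² = (I*√1495/5)² = -299/5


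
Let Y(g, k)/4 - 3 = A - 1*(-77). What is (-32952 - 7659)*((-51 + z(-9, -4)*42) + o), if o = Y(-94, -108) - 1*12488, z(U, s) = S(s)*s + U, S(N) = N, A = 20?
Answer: 481037295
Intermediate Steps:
z(U, s) = U + s**2 (z(U, s) = s*s + U = s**2 + U = U + s**2)
Y(g, k) = 400 (Y(g, k) = 12 + 4*(20 - 1*(-77)) = 12 + 4*(20 + 77) = 12 + 4*97 = 12 + 388 = 400)
o = -12088 (o = 400 - 1*12488 = 400 - 12488 = -12088)
(-32952 - 7659)*((-51 + z(-9, -4)*42) + o) = (-32952 - 7659)*((-51 + (-9 + (-4)**2)*42) - 12088) = -40611*((-51 + (-9 + 16)*42) - 12088) = -40611*((-51 + 7*42) - 12088) = -40611*((-51 + 294) - 12088) = -40611*(243 - 12088) = -40611*(-11845) = 481037295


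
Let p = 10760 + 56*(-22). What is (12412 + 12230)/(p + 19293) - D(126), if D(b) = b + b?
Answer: -2412750/9607 ≈ -251.15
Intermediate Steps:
D(b) = 2*b
p = 9528 (p = 10760 - 1232 = 9528)
(12412 + 12230)/(p + 19293) - D(126) = (12412 + 12230)/(9528 + 19293) - 2*126 = 24642/28821 - 1*252 = 24642*(1/28821) - 252 = 8214/9607 - 252 = -2412750/9607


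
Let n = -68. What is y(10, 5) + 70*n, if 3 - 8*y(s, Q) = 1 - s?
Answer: -9517/2 ≈ -4758.5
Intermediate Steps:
y(s, Q) = ¼ + s/8 (y(s, Q) = 3/8 - (1 - s)/8 = 3/8 + (-⅛ + s/8) = ¼ + s/8)
y(10, 5) + 70*n = (¼ + (⅛)*10) + 70*(-68) = (¼ + 5/4) - 4760 = 3/2 - 4760 = -9517/2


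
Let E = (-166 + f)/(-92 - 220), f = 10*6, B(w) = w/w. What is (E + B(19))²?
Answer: 43681/24336 ≈ 1.7949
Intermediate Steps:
B(w) = 1
f = 60
E = 53/156 (E = (-166 + 60)/(-92 - 220) = -106/(-312) = -106*(-1/312) = 53/156 ≈ 0.33974)
(E + B(19))² = (53/156 + 1)² = (209/156)² = 43681/24336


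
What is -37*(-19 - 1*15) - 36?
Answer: 1222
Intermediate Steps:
-37*(-19 - 1*15) - 36 = -37*(-19 - 15) - 36 = -37*(-34) - 36 = 1258 - 36 = 1222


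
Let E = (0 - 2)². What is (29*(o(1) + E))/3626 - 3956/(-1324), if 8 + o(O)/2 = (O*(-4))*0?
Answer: 1735463/600103 ≈ 2.8919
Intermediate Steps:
o(O) = -16 (o(O) = -16 + 2*((O*(-4))*0) = -16 + 2*(-4*O*0) = -16 + 2*0 = -16 + 0 = -16)
E = 4 (E = (-2)² = 4)
(29*(o(1) + E))/3626 - 3956/(-1324) = (29*(-16 + 4))/3626 - 3956/(-1324) = (29*(-12))*(1/3626) - 3956*(-1/1324) = -348*1/3626 + 989/331 = -174/1813 + 989/331 = 1735463/600103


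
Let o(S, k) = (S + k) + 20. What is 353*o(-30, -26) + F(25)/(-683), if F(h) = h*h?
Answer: -8680189/683 ≈ -12709.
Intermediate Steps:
F(h) = h**2
o(S, k) = 20 + S + k
353*o(-30, -26) + F(25)/(-683) = 353*(20 - 30 - 26) + 25**2/(-683) = 353*(-36) + 625*(-1/683) = -12708 - 625/683 = -8680189/683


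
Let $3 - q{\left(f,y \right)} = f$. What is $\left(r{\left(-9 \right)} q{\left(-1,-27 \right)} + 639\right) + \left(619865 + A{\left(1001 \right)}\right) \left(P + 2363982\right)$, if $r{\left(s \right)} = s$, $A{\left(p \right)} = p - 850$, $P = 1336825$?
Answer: $2294559553515$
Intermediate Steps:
$q{\left(f,y \right)} = 3 - f$
$A{\left(p \right)} = -850 + p$
$\left(r{\left(-9 \right)} q{\left(-1,-27 \right)} + 639\right) + \left(619865 + A{\left(1001 \right)}\right) \left(P + 2363982\right) = \left(- 9 \left(3 - -1\right) + 639\right) + \left(619865 + \left(-850 + 1001\right)\right) \left(1336825 + 2363982\right) = \left(- 9 \left(3 + 1\right) + 639\right) + \left(619865 + 151\right) 3700807 = \left(\left(-9\right) 4 + 639\right) + 620016 \cdot 3700807 = \left(-36 + 639\right) + 2294559552912 = 603 + 2294559552912 = 2294559553515$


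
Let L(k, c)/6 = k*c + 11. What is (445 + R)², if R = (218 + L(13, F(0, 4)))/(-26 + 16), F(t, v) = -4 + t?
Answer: 5013121/25 ≈ 2.0052e+5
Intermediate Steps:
L(k, c) = 66 + 6*c*k (L(k, c) = 6*(k*c + 11) = 6*(c*k + 11) = 6*(11 + c*k) = 66 + 6*c*k)
R = 14/5 (R = (218 + (66 + 6*(-4 + 0)*13))/(-26 + 16) = (218 + (66 + 6*(-4)*13))/(-10) = (218 + (66 - 312))*(-⅒) = (218 - 246)*(-⅒) = -28*(-⅒) = 14/5 ≈ 2.8000)
(445 + R)² = (445 + 14/5)² = (2239/5)² = 5013121/25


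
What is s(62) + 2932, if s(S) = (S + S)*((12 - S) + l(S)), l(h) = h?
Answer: 4420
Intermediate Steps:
s(S) = 24*S (s(S) = (S + S)*((12 - S) + S) = (2*S)*12 = 24*S)
s(62) + 2932 = 24*62 + 2932 = 1488 + 2932 = 4420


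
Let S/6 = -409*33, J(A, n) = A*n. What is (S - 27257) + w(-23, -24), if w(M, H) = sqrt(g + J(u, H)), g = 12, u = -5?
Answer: -108239 + 2*sqrt(33) ≈ -1.0823e+5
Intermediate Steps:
w(M, H) = sqrt(12 - 5*H)
S = -80982 (S = 6*(-409*33) = 6*(-13497) = -80982)
(S - 27257) + w(-23, -24) = (-80982 - 27257) + sqrt(12 - 5*(-24)) = -108239 + sqrt(12 + 120) = -108239 + sqrt(132) = -108239 + 2*sqrt(33)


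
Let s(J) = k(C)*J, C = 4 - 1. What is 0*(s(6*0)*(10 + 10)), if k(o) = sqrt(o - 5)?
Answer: 0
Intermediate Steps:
C = 3
k(o) = sqrt(-5 + o)
s(J) = I*J*sqrt(2) (s(J) = sqrt(-5 + 3)*J = sqrt(-2)*J = (I*sqrt(2))*J = I*J*sqrt(2))
0*(s(6*0)*(10 + 10)) = 0*((I*(6*0)*sqrt(2))*(10 + 10)) = 0*((I*0*sqrt(2))*20) = 0*(0*20) = 0*0 = 0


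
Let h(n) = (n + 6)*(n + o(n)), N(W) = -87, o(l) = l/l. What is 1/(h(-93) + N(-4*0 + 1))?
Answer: 1/7917 ≈ 0.00012631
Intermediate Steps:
o(l) = 1
h(n) = (1 + n)*(6 + n) (h(n) = (n + 6)*(n + 1) = (6 + n)*(1 + n) = (1 + n)*(6 + n))
1/(h(-93) + N(-4*0 + 1)) = 1/((6 + (-93)**2 + 7*(-93)) - 87) = 1/((6 + 8649 - 651) - 87) = 1/(8004 - 87) = 1/7917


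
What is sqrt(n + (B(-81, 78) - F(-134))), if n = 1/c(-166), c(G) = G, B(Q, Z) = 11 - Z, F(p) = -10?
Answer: I*sqrt(1570858)/166 ≈ 7.5502*I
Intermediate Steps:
n = -1/166 (n = 1/(-166) = -1/166 ≈ -0.0060241)
sqrt(n + (B(-81, 78) - F(-134))) = sqrt(-1/166 + ((11 - 1*78) - 1*(-10))) = sqrt(-1/166 + ((11 - 78) + 10)) = sqrt(-1/166 + (-67 + 10)) = sqrt(-1/166 - 57) = sqrt(-9463/166) = I*sqrt(1570858)/166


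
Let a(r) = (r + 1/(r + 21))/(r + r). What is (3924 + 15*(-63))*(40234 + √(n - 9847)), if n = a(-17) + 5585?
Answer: 119857086 + 2979*I*√19705210/68 ≈ 1.1986e+8 + 1.9447e+5*I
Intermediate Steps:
a(r) = (r + 1/(21 + r))/(2*r) (a(r) = (r + 1/(21 + r))/((2*r)) = (r + 1/(21 + r))*(1/(2*r)) = (r + 1/(21 + r))/(2*r))
n = 759627/136 (n = (½)*(1 + (-17)² + 21*(-17))/(-17*(21 - 17)) + 5585 = (½)*(-1/17)*(1 + 289 - 357)/4 + 5585 = (½)*(-1/17)*(¼)*(-67) + 5585 = 67/136 + 5585 = 759627/136 ≈ 5585.5)
(3924 + 15*(-63))*(40234 + √(n - 9847)) = (3924 + 15*(-63))*(40234 + √(759627/136 - 9847)) = (3924 - 945)*(40234 + √(-579565/136)) = 2979*(40234 + I*√19705210/68) = 119857086 + 2979*I*√19705210/68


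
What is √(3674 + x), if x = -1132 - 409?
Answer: 3*√237 ≈ 46.184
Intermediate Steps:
x = -1541
√(3674 + x) = √(3674 - 1541) = √2133 = 3*√237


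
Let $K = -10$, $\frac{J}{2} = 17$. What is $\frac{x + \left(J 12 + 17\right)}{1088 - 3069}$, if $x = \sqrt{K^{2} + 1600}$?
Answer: $- \frac{425}{1981} - \frac{10 \sqrt{17}}{1981} \approx -0.23535$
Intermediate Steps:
$J = 34$ ($J = 2 \cdot 17 = 34$)
$x = 10 \sqrt{17}$ ($x = \sqrt{\left(-10\right)^{2} + 1600} = \sqrt{100 + 1600} = \sqrt{1700} = 10 \sqrt{17} \approx 41.231$)
$\frac{x + \left(J 12 + 17\right)}{1088 - 3069} = \frac{10 \sqrt{17} + \left(34 \cdot 12 + 17\right)}{1088 - 3069} = \frac{10 \sqrt{17} + \left(408 + 17\right)}{-1981} = \left(10 \sqrt{17} + 425\right) \left(- \frac{1}{1981}\right) = \left(425 + 10 \sqrt{17}\right) \left(- \frac{1}{1981}\right) = - \frac{425}{1981} - \frac{10 \sqrt{17}}{1981}$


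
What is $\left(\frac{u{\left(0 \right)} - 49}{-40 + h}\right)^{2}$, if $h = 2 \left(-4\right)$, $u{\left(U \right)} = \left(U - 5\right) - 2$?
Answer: $\frac{49}{36} \approx 1.3611$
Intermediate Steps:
$u{\left(U \right)} = -7 + U$ ($u{\left(U \right)} = \left(-5 + U\right) - 2 = -7 + U$)
$h = -8$
$\left(\frac{u{\left(0 \right)} - 49}{-40 + h}\right)^{2} = \left(\frac{\left(-7 + 0\right) - 49}{-40 - 8}\right)^{2} = \left(\frac{-7 - 49}{-48}\right)^{2} = \left(\left(-56\right) \left(- \frac{1}{48}\right)\right)^{2} = \left(\frac{7}{6}\right)^{2} = \frac{49}{36}$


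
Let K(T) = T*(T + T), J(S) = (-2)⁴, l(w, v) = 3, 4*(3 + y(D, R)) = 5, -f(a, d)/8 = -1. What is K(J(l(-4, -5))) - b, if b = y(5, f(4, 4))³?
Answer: 33111/64 ≈ 517.36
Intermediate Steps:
f(a, d) = 8 (f(a, d) = -8*(-1) = 8)
y(D, R) = -7/4 (y(D, R) = -3 + (¼)*5 = -3 + 5/4 = -7/4)
J(S) = 16
K(T) = 2*T² (K(T) = T*(2*T) = 2*T²)
b = -343/64 (b = (-7/4)³ = -343/64 ≈ -5.3594)
K(J(l(-4, -5))) - b = 2*16² - 1*(-343/64) = 2*256 + 343/64 = 512 + 343/64 = 33111/64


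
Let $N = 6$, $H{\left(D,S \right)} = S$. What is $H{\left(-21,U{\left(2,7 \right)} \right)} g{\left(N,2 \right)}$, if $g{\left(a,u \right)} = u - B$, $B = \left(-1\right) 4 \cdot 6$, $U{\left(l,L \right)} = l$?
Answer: $52$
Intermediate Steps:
$B = -24$ ($B = \left(-4\right) 6 = -24$)
$g{\left(a,u \right)} = 24 + u$ ($g{\left(a,u \right)} = u - -24 = u + 24 = 24 + u$)
$H{\left(-21,U{\left(2,7 \right)} \right)} g{\left(N,2 \right)} = 2 \left(24 + 2\right) = 2 \cdot 26 = 52$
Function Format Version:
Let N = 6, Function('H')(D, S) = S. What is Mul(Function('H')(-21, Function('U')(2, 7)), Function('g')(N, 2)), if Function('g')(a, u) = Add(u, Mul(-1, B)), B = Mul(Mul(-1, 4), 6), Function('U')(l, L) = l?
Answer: 52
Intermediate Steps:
B = -24 (B = Mul(-4, 6) = -24)
Function('g')(a, u) = Add(24, u) (Function('g')(a, u) = Add(u, Mul(-1, -24)) = Add(u, 24) = Add(24, u))
Mul(Function('H')(-21, Function('U')(2, 7)), Function('g')(N, 2)) = Mul(2, Add(24, 2)) = Mul(2, 26) = 52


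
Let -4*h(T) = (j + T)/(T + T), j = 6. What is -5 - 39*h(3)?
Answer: 77/8 ≈ 9.6250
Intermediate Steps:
h(T) = -(6 + T)/(8*T) (h(T) = -(6 + T)/(4*(T + T)) = -(6 + T)/(4*(2*T)) = -(6 + T)*1/(2*T)/4 = -(6 + T)/(8*T))
-5 - 39*h(3) = -5 - 39*(-6 - 1*3)/(8*3) = -5 - 39*(-6 - 3)/(8*3) = -5 - 39*(-9)/(8*3) = -5 - 39*(-3/8) = -5 + 117/8 = 77/8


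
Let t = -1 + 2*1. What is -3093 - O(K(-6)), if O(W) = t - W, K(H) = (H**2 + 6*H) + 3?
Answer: -3091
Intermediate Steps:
t = 1 (t = -1 + 2 = 1)
K(H) = 3 + H**2 + 6*H
O(W) = 1 - W
-3093 - O(K(-6)) = -3093 - (1 - (3 + (-6)**2 + 6*(-6))) = -3093 - (1 - (3 + 36 - 36)) = -3093 - (1 - 1*3) = -3093 - (1 - 3) = -3093 - 1*(-2) = -3093 + 2 = -3091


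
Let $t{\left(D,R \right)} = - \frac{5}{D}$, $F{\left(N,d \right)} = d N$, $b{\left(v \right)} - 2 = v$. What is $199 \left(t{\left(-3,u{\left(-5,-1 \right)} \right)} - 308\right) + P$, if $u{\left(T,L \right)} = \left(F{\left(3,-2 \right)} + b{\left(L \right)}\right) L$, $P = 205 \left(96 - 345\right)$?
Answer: $- \frac{336016}{3} \approx -1.1201 \cdot 10^{5}$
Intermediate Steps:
$b{\left(v \right)} = 2 + v$
$P = -51045$ ($P = 205 \left(-249\right) = -51045$)
$F{\left(N,d \right)} = N d$
$u{\left(T,L \right)} = L \left(-4 + L\right)$ ($u{\left(T,L \right)} = \left(3 \left(-2\right) + \left(2 + L\right)\right) L = \left(-6 + \left(2 + L\right)\right) L = \left(-4 + L\right) L = L \left(-4 + L\right)$)
$199 \left(t{\left(-3,u{\left(-5,-1 \right)} \right)} - 308\right) + P = 199 \left(- \frac{5}{-3} - 308\right) - 51045 = 199 \left(\left(-5\right) \left(- \frac{1}{3}\right) - 308\right) - 51045 = 199 \left(\frac{5}{3} - 308\right) - 51045 = 199 \left(- \frac{919}{3}\right) - 51045 = - \frac{182881}{3} - 51045 = - \frac{336016}{3}$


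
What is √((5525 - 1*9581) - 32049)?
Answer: I*√36105 ≈ 190.01*I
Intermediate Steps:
√((5525 - 1*9581) - 32049) = √((5525 - 9581) - 32049) = √(-4056 - 32049) = √(-36105) = I*√36105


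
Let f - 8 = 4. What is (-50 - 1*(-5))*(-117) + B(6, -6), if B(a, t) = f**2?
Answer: 5409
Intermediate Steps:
f = 12 (f = 8 + 4 = 12)
B(a, t) = 144 (B(a, t) = 12**2 = 144)
(-50 - 1*(-5))*(-117) + B(6, -6) = (-50 - 1*(-5))*(-117) + 144 = (-50 + 5)*(-117) + 144 = -45*(-117) + 144 = 5265 + 144 = 5409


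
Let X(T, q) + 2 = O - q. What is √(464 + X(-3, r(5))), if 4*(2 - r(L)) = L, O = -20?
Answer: √1765/2 ≈ 21.006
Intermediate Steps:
r(L) = 2 - L/4
X(T, q) = -22 - q (X(T, q) = -2 + (-20 - q) = -22 - q)
√(464 + X(-3, r(5))) = √(464 + (-22 - (2 - ¼*5))) = √(464 + (-22 - (2 - 5/4))) = √(464 + (-22 - 1*¾)) = √(464 + (-22 - ¾)) = √(464 - 91/4) = √(1765/4) = √1765/2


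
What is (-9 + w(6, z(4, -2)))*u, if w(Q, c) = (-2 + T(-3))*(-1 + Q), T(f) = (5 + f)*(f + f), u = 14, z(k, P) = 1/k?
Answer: -1106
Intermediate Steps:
T(f) = 2*f*(5 + f) (T(f) = (5 + f)*(2*f) = 2*f*(5 + f))
w(Q, c) = 14 - 14*Q (w(Q, c) = (-2 + 2*(-3)*(5 - 3))*(-1 + Q) = (-2 + 2*(-3)*2)*(-1 + Q) = (-2 - 12)*(-1 + Q) = -14*(-1 + Q) = 14 - 14*Q)
(-9 + w(6, z(4, -2)))*u = (-9 + (14 - 14*6))*14 = (-9 + (14 - 84))*14 = (-9 - 70)*14 = -79*14 = -1106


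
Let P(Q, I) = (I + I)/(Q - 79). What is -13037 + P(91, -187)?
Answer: -78409/6 ≈ -13068.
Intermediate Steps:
P(Q, I) = 2*I/(-79 + Q) (P(Q, I) = (2*I)/(-79 + Q) = 2*I/(-79 + Q))
-13037 + P(91, -187) = -13037 + 2*(-187)/(-79 + 91) = -13037 + 2*(-187)/12 = -13037 + 2*(-187)*(1/12) = -13037 - 187/6 = -78409/6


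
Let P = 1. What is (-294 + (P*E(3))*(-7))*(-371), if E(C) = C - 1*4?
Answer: 106477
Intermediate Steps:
E(C) = -4 + C (E(C) = C - 4 = -4 + C)
(-294 + (P*E(3))*(-7))*(-371) = (-294 + (1*(-4 + 3))*(-7))*(-371) = (-294 + (1*(-1))*(-7))*(-371) = (-294 - 1*(-7))*(-371) = (-294 + 7)*(-371) = -287*(-371) = 106477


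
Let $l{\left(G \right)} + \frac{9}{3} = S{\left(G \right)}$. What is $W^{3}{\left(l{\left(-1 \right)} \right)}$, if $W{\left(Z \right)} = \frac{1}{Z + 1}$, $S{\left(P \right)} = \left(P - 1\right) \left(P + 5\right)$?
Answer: $- \frac{1}{1000} \approx -0.001$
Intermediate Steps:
$S{\left(P \right)} = \left(-1 + P\right) \left(5 + P\right)$
$l{\left(G \right)} = -8 + G^{2} + 4 G$ ($l{\left(G \right)} = -3 + \left(-5 + G^{2} + 4 G\right) = -8 + G^{2} + 4 G$)
$W{\left(Z \right)} = \frac{1}{1 + Z}$
$W^{3}{\left(l{\left(-1 \right)} \right)} = \left(\frac{1}{1 + \left(-8 + \left(-1\right)^{2} + 4 \left(-1\right)\right)}\right)^{3} = \left(\frac{1}{1 - 11}\right)^{3} = \left(\frac{1}{-10}\right)^{3} = \left(- \frac{1}{10}\right)^{3} = - \frac{1}{1000}$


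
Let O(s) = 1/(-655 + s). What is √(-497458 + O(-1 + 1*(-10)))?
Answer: I*√24516720146/222 ≈ 705.31*I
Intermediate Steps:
√(-497458 + O(-1 + 1*(-10))) = √(-497458 + 1/(-655 + (-1 + 1*(-10)))) = √(-497458 + 1/(-655 + (-1 - 10))) = √(-497458 + 1/(-655 - 11)) = √(-497458 + 1/(-666)) = √(-497458 - 1/666) = √(-331307029/666) = I*√24516720146/222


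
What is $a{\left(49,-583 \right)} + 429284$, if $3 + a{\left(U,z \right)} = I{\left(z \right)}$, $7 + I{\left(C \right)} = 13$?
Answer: $429287$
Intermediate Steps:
$I{\left(C \right)} = 6$ ($I{\left(C \right)} = -7 + 13 = 6$)
$a{\left(U,z \right)} = 3$ ($a{\left(U,z \right)} = -3 + 6 = 3$)
$a{\left(49,-583 \right)} + 429284 = 3 + 429284 = 429287$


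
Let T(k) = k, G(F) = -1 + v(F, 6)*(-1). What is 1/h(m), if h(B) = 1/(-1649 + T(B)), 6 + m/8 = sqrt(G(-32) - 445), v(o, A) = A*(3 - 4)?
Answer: -1697 + 16*I*sqrt(110) ≈ -1697.0 + 167.81*I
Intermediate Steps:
v(o, A) = -A (v(o, A) = A*(-1) = -A)
G(F) = 5 (G(F) = -1 - 1*6*(-1) = -1 - 6*(-1) = -1 + 6 = 5)
m = -48 + 16*I*sqrt(110) (m = -48 + 8*sqrt(5 - 445) = -48 + 8*sqrt(-440) = -48 + 8*(2*I*sqrt(110)) = -48 + 16*I*sqrt(110) ≈ -48.0 + 167.81*I)
h(B) = 1/(-1649 + B)
1/h(m) = 1/(1/(-1649 + (-48 + 16*I*sqrt(110)))) = 1/(1/(-1697 + 16*I*sqrt(110))) = -1697 + 16*I*sqrt(110)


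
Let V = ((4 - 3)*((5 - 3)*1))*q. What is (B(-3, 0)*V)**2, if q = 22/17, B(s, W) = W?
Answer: 0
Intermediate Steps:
q = 22/17 (q = 22*(1/17) = 22/17 ≈ 1.2941)
V = 44/17 (V = ((4 - 3)*((5 - 3)*1))*(22/17) = (1*(2*1))*(22/17) = (1*2)*(22/17) = 2*(22/17) = 44/17 ≈ 2.5882)
(B(-3, 0)*V)**2 = (0*(44/17))**2 = 0**2 = 0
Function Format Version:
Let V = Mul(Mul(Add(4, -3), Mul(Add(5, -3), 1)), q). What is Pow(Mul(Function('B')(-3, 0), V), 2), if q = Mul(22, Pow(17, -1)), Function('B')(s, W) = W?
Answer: 0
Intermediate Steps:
q = Rational(22, 17) (q = Mul(22, Rational(1, 17)) = Rational(22, 17) ≈ 1.2941)
V = Rational(44, 17) (V = Mul(Mul(Add(4, -3), Mul(Add(5, -3), 1)), Rational(22, 17)) = Mul(Mul(1, Mul(2, 1)), Rational(22, 17)) = Mul(Mul(1, 2), Rational(22, 17)) = Mul(2, Rational(22, 17)) = Rational(44, 17) ≈ 2.5882)
Pow(Mul(Function('B')(-3, 0), V), 2) = Pow(Mul(0, Rational(44, 17)), 2) = Pow(0, 2) = 0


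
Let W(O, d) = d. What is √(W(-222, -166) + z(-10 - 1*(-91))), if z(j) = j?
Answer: I*√85 ≈ 9.2195*I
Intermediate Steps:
√(W(-222, -166) + z(-10 - 1*(-91))) = √(-166 + (-10 - 1*(-91))) = √(-166 + (-10 + 91)) = √(-166 + 81) = √(-85) = I*√85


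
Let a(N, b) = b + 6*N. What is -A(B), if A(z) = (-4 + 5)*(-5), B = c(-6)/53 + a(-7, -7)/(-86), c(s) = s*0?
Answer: 5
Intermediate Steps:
c(s) = 0
B = 49/86 (B = 0/53 + (-7 + 6*(-7))/(-86) = 0*(1/53) + (-7 - 42)*(-1/86) = 0 - 49*(-1/86) = 0 + 49/86 = 49/86 ≈ 0.56977)
A(z) = -5 (A(z) = 1*(-5) = -5)
-A(B) = -1*(-5) = 5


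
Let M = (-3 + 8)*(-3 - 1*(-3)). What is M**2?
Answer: 0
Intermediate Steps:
M = 0 (M = 5*(-3 + 3) = 5*0 = 0)
M**2 = 0**2 = 0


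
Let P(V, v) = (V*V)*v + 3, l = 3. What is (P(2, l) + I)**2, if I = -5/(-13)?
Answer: 40000/169 ≈ 236.69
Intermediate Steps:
P(V, v) = 3 + v*V**2 (P(V, v) = V**2*v + 3 = v*V**2 + 3 = 3 + v*V**2)
I = 5/13 (I = -5*(-1/13) = 5/13 ≈ 0.38462)
(P(2, l) + I)**2 = ((3 + 3*2**2) + 5/13)**2 = ((3 + 3*4) + 5/13)**2 = ((3 + 12) + 5/13)**2 = (15 + 5/13)**2 = (200/13)**2 = 40000/169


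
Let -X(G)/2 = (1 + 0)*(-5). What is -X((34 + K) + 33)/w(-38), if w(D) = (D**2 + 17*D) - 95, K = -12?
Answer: -10/703 ≈ -0.014225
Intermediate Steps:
w(D) = -95 + D**2 + 17*D
X(G) = 10 (X(G) = -2*(1 + 0)*(-5) = -2*(-5) = 10)
-X((34 + K) + 33)/w(-38) = -10/(-95 + (-38)**2 + 17*(-38)) = -10/(-95 + 1444 - 646) = -10/703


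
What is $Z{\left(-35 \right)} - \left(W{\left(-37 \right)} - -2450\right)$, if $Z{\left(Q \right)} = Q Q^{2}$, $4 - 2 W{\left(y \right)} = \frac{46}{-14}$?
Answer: $- \frac{634601}{14} \approx -45329.0$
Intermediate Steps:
$W{\left(y \right)} = \frac{51}{14}$ ($W{\left(y \right)} = 2 - \frac{46 \frac{1}{-14}}{2} = 2 - \frac{46 \left(- \frac{1}{14}\right)}{2} = 2 - - \frac{23}{14} = 2 + \frac{23}{14} = \frac{51}{14}$)
$Z{\left(Q \right)} = Q^{3}$
$Z{\left(-35 \right)} - \left(W{\left(-37 \right)} - -2450\right) = \left(-35\right)^{3} - \left(\frac{51}{14} - -2450\right) = -42875 - \left(\frac{51}{14} + 2450\right) = -42875 - \frac{34351}{14} = - \frac{634601}{14}$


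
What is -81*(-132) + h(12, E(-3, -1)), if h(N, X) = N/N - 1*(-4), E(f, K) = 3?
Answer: 10697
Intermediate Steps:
h(N, X) = 5 (h(N, X) = 1 + 4 = 5)
-81*(-132) + h(12, E(-3, -1)) = -81*(-132) + 5 = 10692 + 5 = 10697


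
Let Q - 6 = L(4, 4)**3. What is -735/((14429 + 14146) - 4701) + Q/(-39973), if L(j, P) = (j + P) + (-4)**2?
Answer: -119852525/318105134 ≈ -0.37677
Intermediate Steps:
L(j, P) = 16 + P + j (L(j, P) = (P + j) + 16 = 16 + P + j)
Q = 13830 (Q = 6 + (16 + 4 + 4)**3 = 6 + 24**3 = 6 + 13824 = 13830)
-735/((14429 + 14146) - 4701) + Q/(-39973) = -735/((14429 + 14146) - 4701) + 13830/(-39973) = -735/(28575 - 4701) + 13830*(-1/39973) = -735/23874 - 13830/39973 = -735*1/23874 - 13830/39973 = -245/7958 - 13830/39973 = -119852525/318105134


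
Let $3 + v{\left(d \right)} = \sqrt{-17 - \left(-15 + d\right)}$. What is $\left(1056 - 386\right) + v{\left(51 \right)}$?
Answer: $667 + i \sqrt{53} \approx 667.0 + 7.2801 i$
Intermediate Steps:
$v{\left(d \right)} = -3 + \sqrt{-2 - d}$ ($v{\left(d \right)} = -3 + \sqrt{-17 - \left(-15 + d\right)} = -3 + \sqrt{-2 - d}$)
$\left(1056 - 386\right) + v{\left(51 \right)} = \left(1056 - 386\right) - \left(3 - \sqrt{-2 - 51}\right) = 670 - \left(3 - \sqrt{-2 - 51}\right) = 670 - \left(3 - \sqrt{-53}\right) = 670 - \left(3 - i \sqrt{53}\right) = 667 + i \sqrt{53}$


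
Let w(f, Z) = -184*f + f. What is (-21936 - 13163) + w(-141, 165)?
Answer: -9296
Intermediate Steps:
w(f, Z) = -183*f
(-21936 - 13163) + w(-141, 165) = (-21936 - 13163) - 183*(-141) = -35099 + 25803 = -9296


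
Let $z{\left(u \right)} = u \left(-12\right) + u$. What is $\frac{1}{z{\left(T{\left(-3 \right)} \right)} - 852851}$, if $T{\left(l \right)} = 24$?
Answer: $- \frac{1}{853115} \approx -1.1722 \cdot 10^{-6}$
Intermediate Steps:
$z{\left(u \right)} = - 11 u$ ($z{\left(u \right)} = - 12 u + u = - 11 u$)
$\frac{1}{z{\left(T{\left(-3 \right)} \right)} - 852851} = \frac{1}{\left(-11\right) 24 - 852851} = \frac{1}{-264 - 852851} = \frac{1}{-853115} = - \frac{1}{853115}$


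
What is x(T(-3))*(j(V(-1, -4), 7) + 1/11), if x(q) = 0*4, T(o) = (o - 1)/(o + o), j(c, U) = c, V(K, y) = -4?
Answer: 0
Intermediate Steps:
T(o) = (-1 + o)/(2*o) (T(o) = (-1 + o)/((2*o)) = (-1 + o)*(1/(2*o)) = (-1 + o)/(2*o))
x(q) = 0
x(T(-3))*(j(V(-1, -4), 7) + 1/11) = 0*(-4 + 1/11) = 0*(-43/11) = 0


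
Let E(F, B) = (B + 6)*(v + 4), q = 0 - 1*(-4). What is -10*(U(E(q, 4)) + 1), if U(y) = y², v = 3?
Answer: -49010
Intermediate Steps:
q = 4 (q = 0 + 4 = 4)
E(F, B) = 42 + 7*B (E(F, B) = (B + 6)*(3 + 4) = (6 + B)*7 = 42 + 7*B)
-10*(U(E(q, 4)) + 1) = -10*((42 + 7*4)² + 1) = -10*((42 + 28)² + 1) = -10*(70² + 1) = -10*(4900 + 1) = -10*4901 = -49010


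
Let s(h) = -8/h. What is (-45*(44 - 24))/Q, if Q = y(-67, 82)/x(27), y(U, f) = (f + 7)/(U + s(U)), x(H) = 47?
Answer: 189546300/5963 ≈ 31787.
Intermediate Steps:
y(U, f) = (7 + f)/(U - 8/U) (y(U, f) = (f + 7)/(U - 8/U) = (7 + f)/(U - 8/U))
Q = -5963/210607 (Q = -67*(7 + 82)/(-8 + (-67)**2)/47 = -67*89/(-8 + 4489)*(1/47) = -67*89/4481*(1/47) = -67*1/4481*89*(1/47) = -5963/4481*1/47 = -5963/210607 ≈ -0.028313)
(-45*(44 - 24))/Q = (-45*(44 - 24))/(-5963/210607) = -45*20*(-210607/5963) = -900*(-210607/5963) = 189546300/5963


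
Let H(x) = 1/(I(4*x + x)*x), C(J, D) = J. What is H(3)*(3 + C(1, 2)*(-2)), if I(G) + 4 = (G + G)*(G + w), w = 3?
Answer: 1/1608 ≈ 0.00062189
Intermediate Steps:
I(G) = -4 + 2*G*(3 + G) (I(G) = -4 + (G + G)*(G + 3) = -4 + (2*G)*(3 + G) = -4 + 2*G*(3 + G))
H(x) = 1/(x*(-4 + 30*x + 50*x²)) (H(x) = 1/((-4 + 2*(4*x + x)² + 6*(4*x + x))*x) = 1/((-4 + 2*(5*x)² + 6*(5*x))*x) = 1/((-4 + 2*(25*x²) + 30*x)*x) = 1/((-4 + 50*x² + 30*x)*x) = 1/((-4 + 30*x + 50*x²)*x) = 1/(x*(-4 + 30*x + 50*x²)))
H(3)*(3 + C(1, 2)*(-2)) = ((½)/(3*(-2 + 15*3 + 25*3²)))*(3 + 1*(-2)) = ((½)*(⅓)/(-2 + 45 + 25*9))*(3 - 2) = ((½)*(⅓)/(-2 + 45 + 225))*1 = ((½)*(⅓)/268)*1 = ((½)*(⅓)*(1/268))*1 = (1/1608)*1 = 1/1608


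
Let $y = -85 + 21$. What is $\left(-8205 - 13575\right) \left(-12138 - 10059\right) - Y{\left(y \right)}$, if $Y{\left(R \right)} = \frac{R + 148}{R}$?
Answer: $\frac{7735210581}{16} \approx 4.8345 \cdot 10^{8}$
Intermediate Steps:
$y = -64$
$Y{\left(R \right)} = \frac{148 + R}{R}$
$\left(-8205 - 13575\right) \left(-12138 - 10059\right) - Y{\left(y \right)} = \left(-8205 - 13575\right) \left(-12138 - 10059\right) - \frac{148 - 64}{-64} = \left(-21780\right) \left(-22197\right) - \left(- \frac{1}{64}\right) 84 = 483450660 - - \frac{21}{16} = 483450660 + \frac{21}{16} = \frac{7735210581}{16}$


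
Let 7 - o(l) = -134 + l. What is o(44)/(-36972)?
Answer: -97/36972 ≈ -0.0026236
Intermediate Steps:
o(l) = 141 - l (o(l) = 7 - (-134 + l) = 7 + (134 - l) = 141 - l)
o(44)/(-36972) = (141 - 1*44)/(-36972) = (141 - 44)*(-1/36972) = 97*(-1/36972) = -97/36972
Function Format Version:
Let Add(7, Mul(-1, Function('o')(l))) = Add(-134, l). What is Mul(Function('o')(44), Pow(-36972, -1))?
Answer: Rational(-97, 36972) ≈ -0.0026236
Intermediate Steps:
Function('o')(l) = Add(141, Mul(-1, l)) (Function('o')(l) = Add(7, Mul(-1, Add(-134, l))) = Add(7, Add(134, Mul(-1, l))) = Add(141, Mul(-1, l)))
Mul(Function('o')(44), Pow(-36972, -1)) = Mul(Add(141, Mul(-1, 44)), Pow(-36972, -1)) = Mul(Add(141, -44), Rational(-1, 36972)) = Mul(97, Rational(-1, 36972)) = Rational(-97, 36972)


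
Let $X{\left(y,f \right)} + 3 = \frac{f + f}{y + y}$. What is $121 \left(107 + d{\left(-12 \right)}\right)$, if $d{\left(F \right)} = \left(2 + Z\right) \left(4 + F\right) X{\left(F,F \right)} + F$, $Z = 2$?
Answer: $19239$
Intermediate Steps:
$X{\left(y,f \right)} = -3 + \frac{f}{y}$ ($X{\left(y,f \right)} = -3 + \frac{f + f}{y + y} = -3 + \frac{2 f}{2 y} = -3 + 2 f \frac{1}{2 y} = -3 + \frac{f}{y}$)
$d{\left(F \right)} = -32 - 7 F$ ($d{\left(F \right)} = \left(2 + 2\right) \left(4 + F\right) \left(-3 + \frac{F}{F}\right) + F = 4 \left(4 + F\right) \left(-3 + 1\right) + F = \left(16 + 4 F\right) \left(-2\right) + F = \left(-32 - 8 F\right) + F = -32 - 7 F$)
$121 \left(107 + d{\left(-12 \right)}\right) = 121 \left(107 - -52\right) = 121 \left(107 + \left(-32 + 84\right)\right) = 121 \left(107 + 52\right) = 121 \cdot 159 = 19239$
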